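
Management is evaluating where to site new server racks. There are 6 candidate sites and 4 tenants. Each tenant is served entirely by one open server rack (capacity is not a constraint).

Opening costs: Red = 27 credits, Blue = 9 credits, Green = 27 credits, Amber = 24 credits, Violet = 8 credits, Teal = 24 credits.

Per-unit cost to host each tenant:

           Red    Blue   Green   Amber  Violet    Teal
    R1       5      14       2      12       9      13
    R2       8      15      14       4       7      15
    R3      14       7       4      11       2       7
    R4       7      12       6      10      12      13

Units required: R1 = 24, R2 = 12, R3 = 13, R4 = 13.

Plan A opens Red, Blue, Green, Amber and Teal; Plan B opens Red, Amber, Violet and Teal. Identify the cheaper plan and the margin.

Plan A is cheaper by 31.

Plan A: {Red, Blue, Green, Amber, Teal}: R1→Green 2·24=48, R2→Amber 4·12=48, R3→Green 4·13=52, R4→Green 6·13=78. Service 226; fixed 111; total 337.
Plan B: {Red, Amber, Violet, Teal}: R1→Red 5·24=120, R2→Amber 4·12=48, R3→Violet 2·13=26, R4→Red 7·13=91. Service 285; fixed 83; total 368.
Difference: |337 − 368| = 31.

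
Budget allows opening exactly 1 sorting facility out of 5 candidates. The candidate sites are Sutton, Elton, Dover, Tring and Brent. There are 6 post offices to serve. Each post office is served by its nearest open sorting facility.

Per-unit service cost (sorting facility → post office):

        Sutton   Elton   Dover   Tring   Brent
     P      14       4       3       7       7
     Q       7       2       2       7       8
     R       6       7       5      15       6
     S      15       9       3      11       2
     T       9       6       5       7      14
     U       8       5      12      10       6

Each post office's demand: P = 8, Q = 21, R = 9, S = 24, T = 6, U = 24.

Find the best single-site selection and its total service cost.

With exactly 1 open, each post office uses its cheapest among the chosen.
{Dover}: P→Dover 3·8=24, Q→Dover 2·21=42, R→Dover 5·9=45, S→Dover 3·24=72, T→Dover 5·6=30, U→Dover 12·24=288. Service cost 501.
{Elton}: service cost 509
{Brent}: service cost 554
Among all 5 size-1 choices, {Dover} is lowest.

Choose Dover only; total service cost 501.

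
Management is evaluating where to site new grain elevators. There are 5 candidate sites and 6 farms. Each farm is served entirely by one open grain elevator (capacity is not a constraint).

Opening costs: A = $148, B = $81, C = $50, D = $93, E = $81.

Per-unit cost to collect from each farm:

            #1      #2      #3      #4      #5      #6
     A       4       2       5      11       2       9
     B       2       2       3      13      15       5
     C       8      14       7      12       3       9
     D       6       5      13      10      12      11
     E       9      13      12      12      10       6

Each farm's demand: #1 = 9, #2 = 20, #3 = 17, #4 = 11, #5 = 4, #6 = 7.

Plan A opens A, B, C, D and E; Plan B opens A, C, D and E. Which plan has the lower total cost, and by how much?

Plan A: {A, B, C, D, E}: #1→B 2·9=18, #2→A 2·20=40, #3→B 3·17=51, #4→D 10·11=110, #5→A 2·4=8, #6→B 5·7=35. Service 262; fixed 453; total 715.
Plan B: {A, C, D, E}: #1→A 4·9=36, #2→A 2·20=40, #3→A 5·17=85, #4→D 10·11=110, #5→A 2·4=8, #6→E 6·7=42. Service 321; fixed 372; total 693.
Difference: |715 − 693| = 22.

Plan B is cheaper by 22.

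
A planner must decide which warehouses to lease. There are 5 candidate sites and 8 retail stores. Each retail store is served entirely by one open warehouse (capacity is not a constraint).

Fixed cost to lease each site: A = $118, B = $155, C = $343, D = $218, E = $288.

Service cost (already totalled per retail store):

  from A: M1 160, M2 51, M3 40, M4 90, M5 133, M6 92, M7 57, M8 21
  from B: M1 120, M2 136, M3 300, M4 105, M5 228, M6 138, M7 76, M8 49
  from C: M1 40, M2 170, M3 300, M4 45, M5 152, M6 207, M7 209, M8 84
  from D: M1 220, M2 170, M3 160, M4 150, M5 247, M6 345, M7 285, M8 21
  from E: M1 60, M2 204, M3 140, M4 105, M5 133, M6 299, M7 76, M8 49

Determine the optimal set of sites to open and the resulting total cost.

For any fixed open set, each retail store goes to its cheapest open site; total = fixed + service.
{A}: M1→A 160, M2→A 51, M3→A 40, M4→A 90, M5→A 133, M6→A 92, M7→A 57, M8→A 21. Service 644; fixed 118; total 762.
{A, B}: M1→B 120, M2→A 51, M3→A 40, M4→A 90, M5→A 133, M6→A 92, M7→A 57, M8→A 21. Service 604; fixed 273; total 877.
{A, C}: service 479 + fixed 461 = 940
{A, B, C, D, E}: service 479 + fixed 1122 = 1601
No other subset beats 762.

Open A only; minimum total cost 762.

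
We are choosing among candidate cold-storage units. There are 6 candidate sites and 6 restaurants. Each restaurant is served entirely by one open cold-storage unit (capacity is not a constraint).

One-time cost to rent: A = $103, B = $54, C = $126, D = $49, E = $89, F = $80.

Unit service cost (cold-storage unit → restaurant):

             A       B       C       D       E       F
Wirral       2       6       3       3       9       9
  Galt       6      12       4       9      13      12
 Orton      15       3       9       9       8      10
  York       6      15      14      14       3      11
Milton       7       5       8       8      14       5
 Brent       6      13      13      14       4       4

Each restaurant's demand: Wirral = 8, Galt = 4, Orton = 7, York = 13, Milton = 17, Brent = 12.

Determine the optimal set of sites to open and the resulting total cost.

For any fixed open set, each restaurant goes to its cheapest open site; total = fixed + service.
{B, E}: Wirral→B 6·8=48, Galt→B 12·4=48, Orton→B 3·7=21, York→E 3·13=39, Milton→B 5·17=85, Brent→E 4·12=48. Service 289; fixed 143; total 432.
{B, D, E}: service 253 + fixed 192 = 445
{A, B}: service 296 + fixed 157 = 453
{A, B, C, D, E, F}: service 225 + fixed 501 = 726
No other subset beats 432.

Open B and E; minimum total cost 432.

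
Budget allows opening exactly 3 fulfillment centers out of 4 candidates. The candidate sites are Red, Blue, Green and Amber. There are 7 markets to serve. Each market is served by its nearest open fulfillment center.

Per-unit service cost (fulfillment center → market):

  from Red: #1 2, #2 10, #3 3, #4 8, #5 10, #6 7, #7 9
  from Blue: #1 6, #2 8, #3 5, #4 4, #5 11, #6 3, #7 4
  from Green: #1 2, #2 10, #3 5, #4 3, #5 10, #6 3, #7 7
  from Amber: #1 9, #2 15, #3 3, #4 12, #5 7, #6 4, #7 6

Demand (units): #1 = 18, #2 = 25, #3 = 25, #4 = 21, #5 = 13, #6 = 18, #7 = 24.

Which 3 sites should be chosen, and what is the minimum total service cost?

Choose Blue, Green and Amber; total service cost 615.

With exactly 3 open, each market uses its cheapest among the chosen.
{Blue, Green, Amber}: #1→Green 2·18=36, #2→Blue 8·25=200, #3→Amber 3·25=75, #4→Green 3·21=63, #5→Amber 7·13=91, #6→Blue 3·18=54, #7→Blue 4·24=96. Service cost 615.
{Red, Blue, Amber}: service cost 636
{Red, Blue, Green}: service cost 654
Among all 4 size-3 choices, {Blue, Green, Amber} is lowest.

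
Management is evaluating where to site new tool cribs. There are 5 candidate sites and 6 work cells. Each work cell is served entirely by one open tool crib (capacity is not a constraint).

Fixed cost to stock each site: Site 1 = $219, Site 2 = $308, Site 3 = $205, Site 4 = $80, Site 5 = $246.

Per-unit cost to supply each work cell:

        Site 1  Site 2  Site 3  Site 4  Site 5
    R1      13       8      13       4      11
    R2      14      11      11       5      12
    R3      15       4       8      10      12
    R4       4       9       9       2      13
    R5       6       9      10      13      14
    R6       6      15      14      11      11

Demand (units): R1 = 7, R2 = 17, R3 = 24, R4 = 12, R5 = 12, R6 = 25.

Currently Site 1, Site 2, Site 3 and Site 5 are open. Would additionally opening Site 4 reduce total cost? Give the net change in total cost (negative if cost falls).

Yes — net change −74 (cost falls by 74).

Current service cost with {Site 1, Site 2, Site 3, Site 5}: 609.
Adding Site 4: each work cell re-picks its cheapest; new service cost 455, saving 154.
Extra fixed cost: 80. Net change = 80 − 154 = -74.
(Totals: 1587 → 1513.)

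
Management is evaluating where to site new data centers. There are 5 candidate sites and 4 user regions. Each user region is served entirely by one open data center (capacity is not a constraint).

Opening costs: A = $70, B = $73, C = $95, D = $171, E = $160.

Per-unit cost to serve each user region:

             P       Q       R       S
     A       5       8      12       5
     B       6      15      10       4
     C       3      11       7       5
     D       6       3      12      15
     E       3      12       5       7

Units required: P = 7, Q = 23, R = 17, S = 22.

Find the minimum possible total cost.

Minimum total cost: 585

For any fixed open set, each user region goes to its cheapest open site; total = fixed + service.
{C, D}: P→C 3·7=21, Q→D 3·23=69, R→C 7·17=119, S→C 5·22=110. Service 319; fixed 266; total 585.
{C}: service 503 + fixed 95 = 598
{A, C}: service 434 + fixed 165 = 599
{A, B, C, D, E}: P→C 3·7=21, Q→D 3·23=69, R→E 5·17=85, S→B 4·22=88. Service 263; fixed 569; total 832.
No other subset beats 585.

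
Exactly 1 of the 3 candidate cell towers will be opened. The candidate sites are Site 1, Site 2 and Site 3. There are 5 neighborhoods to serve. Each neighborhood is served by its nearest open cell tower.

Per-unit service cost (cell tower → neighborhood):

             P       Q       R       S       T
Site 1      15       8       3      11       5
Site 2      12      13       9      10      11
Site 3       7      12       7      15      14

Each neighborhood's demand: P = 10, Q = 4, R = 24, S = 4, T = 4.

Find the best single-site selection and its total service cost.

With exactly 1 open, each neighborhood uses its cheapest among the chosen.
{Site 1}: P→Site 1 15·10=150, Q→Site 1 8·4=32, R→Site 1 3·24=72, S→Site 1 11·4=44, T→Site 1 5·4=20. Service cost 318.
{Site 3}: service cost 402
{Site 2}: service cost 472
Among all 3 size-1 choices, {Site 1} is lowest.

Choose Site 1 only; total service cost 318.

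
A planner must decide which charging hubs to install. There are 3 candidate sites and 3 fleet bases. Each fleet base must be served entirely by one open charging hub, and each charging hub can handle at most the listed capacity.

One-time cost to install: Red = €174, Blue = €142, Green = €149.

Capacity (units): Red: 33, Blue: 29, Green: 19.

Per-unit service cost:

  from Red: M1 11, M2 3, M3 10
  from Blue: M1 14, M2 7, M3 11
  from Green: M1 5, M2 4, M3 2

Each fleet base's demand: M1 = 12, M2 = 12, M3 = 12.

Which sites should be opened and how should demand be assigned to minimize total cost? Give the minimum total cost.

Minimum total cost: 515

Open {Red, Green}: M1→Red 11·12=132, M2→Red 3·12=36, M3→Green 2·12=24.
Loads: Red carries 24/33, Green carries 12/19. Service 192; fixed 323; total 515.
Next best feasible plan costs 539.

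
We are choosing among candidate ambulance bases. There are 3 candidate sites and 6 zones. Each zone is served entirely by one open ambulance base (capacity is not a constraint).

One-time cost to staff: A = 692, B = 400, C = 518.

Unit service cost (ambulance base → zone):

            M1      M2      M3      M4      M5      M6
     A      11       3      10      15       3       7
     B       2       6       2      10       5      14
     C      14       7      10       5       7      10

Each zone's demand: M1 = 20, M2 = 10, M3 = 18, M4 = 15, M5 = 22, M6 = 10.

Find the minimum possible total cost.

Minimum total cost: 936

For any fixed open set, each zone goes to its cheapest open site; total = fixed + service.
{B}: M1→B 2·20=40, M2→B 6·10=60, M3→B 2·18=36, M4→B 10·15=150, M5→B 5·22=110, M6→B 14·10=140. Service 536; fixed 400; total 936.
{B, C}: service 421 + fixed 918 = 1339
{C}: service 859 + fixed 518 = 1377
{A, B, C}: M1→B 2·20=40, M2→A 3·10=30, M3→B 2·18=36, M4→C 5·15=75, M5→A 3·22=66, M6→A 7·10=70. Service 317; fixed 1610; total 1927.
No other subset beats 936.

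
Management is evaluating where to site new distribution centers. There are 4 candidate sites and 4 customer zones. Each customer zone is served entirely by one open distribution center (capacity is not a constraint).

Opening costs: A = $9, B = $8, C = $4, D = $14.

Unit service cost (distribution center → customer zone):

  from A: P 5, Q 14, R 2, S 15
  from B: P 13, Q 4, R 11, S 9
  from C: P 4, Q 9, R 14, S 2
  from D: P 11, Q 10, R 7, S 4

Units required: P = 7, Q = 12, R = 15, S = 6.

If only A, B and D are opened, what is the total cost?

Each customer zone is assigned to its cheapest site among the open ones.
{A, B, D}: P→A 5·7=35, Q→B 4·12=48, R→A 2·15=30, S→D 4·6=24. Service 137; fixed 31; total 168.

Total cost: 168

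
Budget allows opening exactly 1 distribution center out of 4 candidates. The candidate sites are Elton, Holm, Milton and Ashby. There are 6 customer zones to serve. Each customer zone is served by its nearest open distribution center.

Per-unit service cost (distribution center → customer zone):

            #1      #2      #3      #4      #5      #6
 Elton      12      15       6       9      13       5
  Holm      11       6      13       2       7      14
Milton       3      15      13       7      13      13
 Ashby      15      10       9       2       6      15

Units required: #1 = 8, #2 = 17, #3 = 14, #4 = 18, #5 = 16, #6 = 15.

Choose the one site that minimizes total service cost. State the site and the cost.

Choose Holm only; total service cost 730.

With exactly 1 open, each customer zone uses its cheapest among the chosen.
{Holm}: #1→Holm 11·8=88, #2→Holm 6·17=102, #3→Holm 13·14=182, #4→Holm 2·18=36, #5→Holm 7·16=112, #6→Holm 14·15=210. Service cost 730.
{Ashby}: service cost 773
{Elton}: service cost 880
Among all 4 size-1 choices, {Holm} is lowest.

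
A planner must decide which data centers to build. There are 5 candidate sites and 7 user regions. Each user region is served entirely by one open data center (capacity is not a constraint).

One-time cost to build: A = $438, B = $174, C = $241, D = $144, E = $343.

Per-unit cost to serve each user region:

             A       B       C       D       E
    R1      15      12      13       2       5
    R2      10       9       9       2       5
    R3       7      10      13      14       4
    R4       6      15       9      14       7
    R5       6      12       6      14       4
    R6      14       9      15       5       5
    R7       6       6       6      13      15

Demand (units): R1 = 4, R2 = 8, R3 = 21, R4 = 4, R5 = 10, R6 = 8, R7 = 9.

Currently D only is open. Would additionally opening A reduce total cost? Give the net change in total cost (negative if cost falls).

Current service cost with {D}: 671.
Adding A: each user region re-picks its cheapest; new service cost 349, saving 322.
Extra fixed cost: 438. Net change = 438 − 322 = 116.
(Totals: 815 → 931.)

No — net change +116 (cost rises by 116).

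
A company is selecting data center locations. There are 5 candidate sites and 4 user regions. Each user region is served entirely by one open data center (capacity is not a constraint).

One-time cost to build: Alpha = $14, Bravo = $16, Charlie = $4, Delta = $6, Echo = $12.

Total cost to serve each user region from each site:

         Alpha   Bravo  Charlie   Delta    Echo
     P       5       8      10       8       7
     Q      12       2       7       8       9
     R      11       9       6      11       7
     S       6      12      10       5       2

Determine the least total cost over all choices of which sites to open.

Minimum total cost: 36

For any fixed open set, each user region goes to its cheapest open site; total = fixed + service.
{Charlie, Delta}: P→Delta 8, Q→Charlie 7, R→Charlie 6, S→Delta 5. Service 26; fixed 10; total 36.
{Charlie}: service 33 + fixed 4 = 37
{Echo}: P→Echo 7, Q→Echo 9, R→Echo 7, S→Echo 2. Service 25; fixed 12; total 37.
{Alpha, Bravo, Charlie, Delta, Echo}: service 15 + fixed 52 = 67
No other subset beats 36.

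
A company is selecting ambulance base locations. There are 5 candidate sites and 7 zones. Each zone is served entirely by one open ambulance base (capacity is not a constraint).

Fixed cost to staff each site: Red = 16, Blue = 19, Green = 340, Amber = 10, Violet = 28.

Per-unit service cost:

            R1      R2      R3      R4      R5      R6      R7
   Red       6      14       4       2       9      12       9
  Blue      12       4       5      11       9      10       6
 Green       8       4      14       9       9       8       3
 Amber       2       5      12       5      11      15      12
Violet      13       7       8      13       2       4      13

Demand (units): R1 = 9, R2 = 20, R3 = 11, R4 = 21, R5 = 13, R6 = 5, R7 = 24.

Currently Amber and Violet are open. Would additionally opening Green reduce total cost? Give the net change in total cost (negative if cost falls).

Current service cost with {Amber, Violet}: 645.
Adding Green: each zone re-picks its cheapest; new service cost 409, saving 236.
Extra fixed cost: 340. Net change = 340 − 236 = 104.
(Totals: 683 → 787.)

No — net change +104 (cost rises by 104).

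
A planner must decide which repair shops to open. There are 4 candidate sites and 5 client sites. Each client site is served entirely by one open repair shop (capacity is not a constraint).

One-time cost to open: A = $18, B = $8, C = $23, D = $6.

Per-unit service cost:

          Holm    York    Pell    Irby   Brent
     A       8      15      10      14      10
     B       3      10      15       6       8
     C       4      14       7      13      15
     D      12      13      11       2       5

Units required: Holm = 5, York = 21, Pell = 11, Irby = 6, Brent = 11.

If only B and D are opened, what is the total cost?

Each client site is assigned to its cheapest site among the open ones.
{B, D}: Holm→B 3·5=15, York→B 10·21=210, Pell→D 11·11=121, Irby→D 2·6=12, Brent→D 5·11=55. Service 413; fixed 14; total 427.

Total cost: 427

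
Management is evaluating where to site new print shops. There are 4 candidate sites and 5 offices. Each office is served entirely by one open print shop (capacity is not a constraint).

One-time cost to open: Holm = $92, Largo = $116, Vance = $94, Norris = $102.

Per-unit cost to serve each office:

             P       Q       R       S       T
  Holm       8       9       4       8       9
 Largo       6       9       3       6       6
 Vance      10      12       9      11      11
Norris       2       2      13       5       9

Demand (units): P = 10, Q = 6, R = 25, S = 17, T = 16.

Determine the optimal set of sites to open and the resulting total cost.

Open Largo only; minimum total cost 503.

For any fixed open set, each office goes to its cheapest open site; total = fixed + service.
{Largo}: P→Largo 6·10=60, Q→Largo 9·6=54, R→Largo 3·25=75, S→Largo 6·17=102, T→Largo 6·16=96. Service 387; fixed 116; total 503.
{Largo, Norris}: service 288 + fixed 218 = 506
{Holm, Norris}: P→Norris 2·10=20, Q→Norris 2·6=12, R→Holm 4·25=100, S→Norris 5·17=85, T→Holm 9·16=144. Service 361; fixed 194; total 555.
{Holm, Largo, Vance, Norris}: P→Norris 2·10=20, Q→Norris 2·6=12, R→Largo 3·25=75, S→Norris 5·17=85, T→Largo 6·16=96. Service 288; fixed 404; total 692.
No other subset beats 503.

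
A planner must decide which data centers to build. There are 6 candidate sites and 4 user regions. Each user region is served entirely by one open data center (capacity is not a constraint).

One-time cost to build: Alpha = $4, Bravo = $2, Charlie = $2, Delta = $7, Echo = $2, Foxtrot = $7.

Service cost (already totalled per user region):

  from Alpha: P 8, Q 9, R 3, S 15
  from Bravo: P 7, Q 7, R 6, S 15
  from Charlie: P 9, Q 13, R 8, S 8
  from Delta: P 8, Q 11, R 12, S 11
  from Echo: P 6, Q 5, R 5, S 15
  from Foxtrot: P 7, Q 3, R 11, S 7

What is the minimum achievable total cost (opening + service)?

Minimum total cost: 28

For any fixed open set, each user region goes to its cheapest open site; total = fixed + service.
{Charlie, Echo}: P→Echo 6, Q→Echo 5, R→Echo 5, S→Charlie 8. Service 24; fixed 4; total 28.
{Alpha, Charlie, Echo}: service 22 + fixed 8 = 30
{Bravo, Charlie, Echo}: service 24 + fixed 6 = 30
{Alpha, Bravo, Charlie, Delta, Echo, Foxtrot}: service 19 + fixed 24 = 43
No other subset beats 28.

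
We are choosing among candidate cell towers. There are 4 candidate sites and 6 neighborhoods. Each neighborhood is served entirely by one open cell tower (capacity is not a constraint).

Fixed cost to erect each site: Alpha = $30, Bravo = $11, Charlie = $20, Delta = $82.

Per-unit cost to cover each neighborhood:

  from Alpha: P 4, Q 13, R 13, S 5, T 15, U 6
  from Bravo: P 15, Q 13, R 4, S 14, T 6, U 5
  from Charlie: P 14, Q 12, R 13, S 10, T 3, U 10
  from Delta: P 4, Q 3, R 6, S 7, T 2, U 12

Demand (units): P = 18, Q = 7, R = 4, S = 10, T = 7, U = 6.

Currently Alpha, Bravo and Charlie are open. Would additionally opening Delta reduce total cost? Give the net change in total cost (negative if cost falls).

No — net change +12 (cost rises by 12).

Current service cost with {Alpha, Bravo, Charlie}: 273.
Adding Delta: each neighborhood re-picks its cheapest; new service cost 203, saving 70.
Extra fixed cost: 82. Net change = 82 − 70 = 12.
(Totals: 334 → 346.)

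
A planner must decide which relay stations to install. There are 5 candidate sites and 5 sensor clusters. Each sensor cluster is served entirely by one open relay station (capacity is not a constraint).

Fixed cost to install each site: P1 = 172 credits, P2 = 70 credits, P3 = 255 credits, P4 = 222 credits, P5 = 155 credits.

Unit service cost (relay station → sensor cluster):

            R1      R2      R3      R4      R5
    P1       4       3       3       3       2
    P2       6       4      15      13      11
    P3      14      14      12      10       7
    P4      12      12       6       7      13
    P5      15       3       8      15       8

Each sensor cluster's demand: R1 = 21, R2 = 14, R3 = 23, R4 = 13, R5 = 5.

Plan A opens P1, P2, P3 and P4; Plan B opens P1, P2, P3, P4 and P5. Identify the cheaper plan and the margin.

Plan A: {P1, P2, P3, P4}: R1→P1 4·21=84, R2→P1 3·14=42, R3→P1 3·23=69, R4→P1 3·13=39, R5→P1 2·5=10. Service 244; fixed 719; total 963.
Plan B: {P1, P2, P3, P4, P5}: R1→P1 4·21=84, R2→P1 3·14=42, R3→P1 3·23=69, R4→P1 3·13=39, R5→P1 2·5=10. Service 244; fixed 874; total 1118.
Difference: |963 − 1118| = 155.

Plan A is cheaper by 155.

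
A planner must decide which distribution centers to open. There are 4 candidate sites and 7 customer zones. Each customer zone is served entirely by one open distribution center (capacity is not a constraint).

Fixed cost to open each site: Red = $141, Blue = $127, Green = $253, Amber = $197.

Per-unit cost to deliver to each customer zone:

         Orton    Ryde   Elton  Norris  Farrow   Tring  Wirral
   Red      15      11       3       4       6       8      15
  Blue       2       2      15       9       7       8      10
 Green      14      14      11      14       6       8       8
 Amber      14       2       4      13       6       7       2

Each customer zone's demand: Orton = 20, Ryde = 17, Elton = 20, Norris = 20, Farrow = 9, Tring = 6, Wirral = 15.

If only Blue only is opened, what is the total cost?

Total cost: 942

Each customer zone is assigned to its cheapest site among the open ones.
{Blue}: Orton→Blue 2·20=40, Ryde→Blue 2·17=34, Elton→Blue 15·20=300, Norris→Blue 9·20=180, Farrow→Blue 7·9=63, Tring→Blue 8·6=48, Wirral→Blue 10·15=150. Service 815; fixed 127; total 942.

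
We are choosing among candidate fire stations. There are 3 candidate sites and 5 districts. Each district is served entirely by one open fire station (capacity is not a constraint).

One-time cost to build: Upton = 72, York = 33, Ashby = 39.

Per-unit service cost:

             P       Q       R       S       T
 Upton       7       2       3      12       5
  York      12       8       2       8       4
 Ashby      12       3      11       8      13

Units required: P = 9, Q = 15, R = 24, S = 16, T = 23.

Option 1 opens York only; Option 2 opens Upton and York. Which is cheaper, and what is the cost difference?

Option 2 is cheaper by 63.

Option 1: {York}: P→York 12·9=108, Q→York 8·15=120, R→York 2·24=48, S→York 8·16=128, T→York 4·23=92. Service 496; fixed 33; total 529.
Option 2: {Upton, York}: P→Upton 7·9=63, Q→Upton 2·15=30, R→York 2·24=48, S→York 8·16=128, T→York 4·23=92. Service 361; fixed 105; total 466.
Difference: |529 − 466| = 63.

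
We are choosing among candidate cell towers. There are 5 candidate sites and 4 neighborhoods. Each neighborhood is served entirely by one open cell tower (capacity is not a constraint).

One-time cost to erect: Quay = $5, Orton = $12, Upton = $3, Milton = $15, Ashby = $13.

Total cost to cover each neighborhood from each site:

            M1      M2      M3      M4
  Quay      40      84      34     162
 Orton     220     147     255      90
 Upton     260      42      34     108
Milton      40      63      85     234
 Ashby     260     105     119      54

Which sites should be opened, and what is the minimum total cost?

Open Quay, Upton and Ashby; minimum total cost 191.

For any fixed open set, each neighborhood goes to its cheapest open site; total = fixed + service.
{Quay, Upton, Ashby}: M1→Quay 40, M2→Upton 42, M3→Quay 34, M4→Ashby 54. Service 170; fixed 21; total 191.
{Upton, Milton, Ashby}: M1→Milton 40, M2→Upton 42, M3→Upton 34, M4→Ashby 54. Service 170; fixed 31; total 201.
{Quay, Orton, Upton, Ashby}: M1→Quay 40, M2→Upton 42, M3→Quay 34, M4→Ashby 54. Service 170; fixed 33; total 203.
{Quay, Orton, Upton, Milton, Ashby}: service 170 + fixed 48 = 218
No other subset beats 191.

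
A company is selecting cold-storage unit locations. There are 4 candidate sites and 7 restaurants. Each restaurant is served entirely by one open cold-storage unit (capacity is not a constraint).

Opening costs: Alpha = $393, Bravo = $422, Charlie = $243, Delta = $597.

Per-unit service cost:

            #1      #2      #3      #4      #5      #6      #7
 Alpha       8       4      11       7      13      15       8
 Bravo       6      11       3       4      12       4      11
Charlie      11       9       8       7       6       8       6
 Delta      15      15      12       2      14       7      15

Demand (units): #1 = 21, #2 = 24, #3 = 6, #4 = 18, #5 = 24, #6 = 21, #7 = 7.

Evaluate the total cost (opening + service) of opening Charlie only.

Total cost: 1218

Each restaurant is assigned to its cheapest site among the open ones.
{Charlie}: #1→Charlie 11·21=231, #2→Charlie 9·24=216, #3→Charlie 8·6=48, #4→Charlie 7·18=126, #5→Charlie 6·24=144, #6→Charlie 8·21=168, #7→Charlie 6·7=42. Service 975; fixed 243; total 1218.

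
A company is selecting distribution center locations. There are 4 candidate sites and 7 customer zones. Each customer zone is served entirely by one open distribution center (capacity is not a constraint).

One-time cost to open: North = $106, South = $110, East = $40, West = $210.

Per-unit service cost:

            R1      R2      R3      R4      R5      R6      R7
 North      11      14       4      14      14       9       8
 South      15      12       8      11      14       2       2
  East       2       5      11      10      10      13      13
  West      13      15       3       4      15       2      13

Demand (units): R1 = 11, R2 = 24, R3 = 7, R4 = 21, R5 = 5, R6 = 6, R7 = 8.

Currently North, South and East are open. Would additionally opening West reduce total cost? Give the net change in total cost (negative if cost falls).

No — net change +77 (cost rises by 77).

Current service cost with {North, South, East}: 458.
Adding West: each customer zone re-picks its cheapest; new service cost 325, saving 133.
Extra fixed cost: 210. Net change = 210 − 133 = 77.
(Totals: 714 → 791.)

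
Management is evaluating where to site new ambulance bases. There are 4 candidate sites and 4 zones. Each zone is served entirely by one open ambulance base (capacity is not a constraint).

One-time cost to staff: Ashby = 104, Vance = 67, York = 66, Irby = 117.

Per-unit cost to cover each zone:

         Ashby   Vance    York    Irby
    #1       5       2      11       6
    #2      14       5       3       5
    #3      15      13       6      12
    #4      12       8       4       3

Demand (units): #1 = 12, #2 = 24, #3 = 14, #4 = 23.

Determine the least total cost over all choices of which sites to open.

Minimum total cost: 405

For any fixed open set, each zone goes to its cheapest open site; total = fixed + service.
{Vance, York}: #1→Vance 2·12=24, #2→York 3·24=72, #3→York 6·14=84, #4→York 4·23=92. Service 272; fixed 133; total 405.
{York}: service 380 + fixed 66 = 446
{Ashby, York}: service 308 + fixed 170 = 478
{Ashby, Vance, York, Irby}: #1→Vance 2·12=24, #2→York 3·24=72, #3→York 6·14=84, #4→Irby 3·23=69. Service 249; fixed 354; total 603.
No other subset beats 405.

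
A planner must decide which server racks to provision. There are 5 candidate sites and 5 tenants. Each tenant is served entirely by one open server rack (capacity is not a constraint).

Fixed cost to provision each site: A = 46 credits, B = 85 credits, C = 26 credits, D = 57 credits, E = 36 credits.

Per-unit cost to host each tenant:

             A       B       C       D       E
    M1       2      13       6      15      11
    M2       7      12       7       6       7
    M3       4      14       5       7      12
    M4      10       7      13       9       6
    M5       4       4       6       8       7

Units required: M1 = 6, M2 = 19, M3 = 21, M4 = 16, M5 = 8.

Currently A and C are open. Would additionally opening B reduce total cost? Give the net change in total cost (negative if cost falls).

Current service cost with {A, C}: 421.
Adding B: each tenant re-picks its cheapest; new service cost 373, saving 48.
Extra fixed cost: 85. Net change = 85 − 48 = 37.
(Totals: 493 → 530.)

No — net change +37 (cost rises by 37).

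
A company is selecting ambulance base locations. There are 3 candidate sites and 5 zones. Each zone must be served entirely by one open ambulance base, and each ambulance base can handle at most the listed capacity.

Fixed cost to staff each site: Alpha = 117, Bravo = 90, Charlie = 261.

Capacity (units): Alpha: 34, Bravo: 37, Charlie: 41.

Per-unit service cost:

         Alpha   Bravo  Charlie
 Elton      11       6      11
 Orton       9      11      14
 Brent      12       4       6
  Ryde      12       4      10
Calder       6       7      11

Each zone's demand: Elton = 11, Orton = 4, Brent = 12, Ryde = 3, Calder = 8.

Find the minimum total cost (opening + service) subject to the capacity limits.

Open {Alpha, Bravo}: Elton→Bravo 6·11=66, Orton→Alpha 9·4=36, Brent→Bravo 4·12=48, Ryde→Bravo 4·3=12, Calder→Alpha 6·8=48.
Loads: Alpha carries 12/34, Bravo carries 26/37. Service 210; fixed 207; total 417.
Next best feasible plan costs 425.

Minimum total cost: 417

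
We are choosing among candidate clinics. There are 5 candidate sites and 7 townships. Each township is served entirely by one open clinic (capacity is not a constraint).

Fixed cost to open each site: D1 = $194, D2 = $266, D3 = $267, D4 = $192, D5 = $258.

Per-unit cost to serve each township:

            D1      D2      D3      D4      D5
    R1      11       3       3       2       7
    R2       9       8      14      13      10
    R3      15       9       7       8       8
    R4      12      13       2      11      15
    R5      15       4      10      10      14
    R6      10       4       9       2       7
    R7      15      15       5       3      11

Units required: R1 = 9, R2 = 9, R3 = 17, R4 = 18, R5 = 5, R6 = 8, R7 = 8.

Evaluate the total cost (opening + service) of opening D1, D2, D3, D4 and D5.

Total cost: 1482

Each township is assigned to its cheapest site among the open ones.
{D1, D2, D3, D4, D5}: R1→D4 2·9=18, R2→D2 8·9=72, R3→D3 7·17=119, R4→D3 2·18=36, R5→D2 4·5=20, R6→D4 2·8=16, R7→D4 3·8=24. Service 305; fixed 1177; total 1482.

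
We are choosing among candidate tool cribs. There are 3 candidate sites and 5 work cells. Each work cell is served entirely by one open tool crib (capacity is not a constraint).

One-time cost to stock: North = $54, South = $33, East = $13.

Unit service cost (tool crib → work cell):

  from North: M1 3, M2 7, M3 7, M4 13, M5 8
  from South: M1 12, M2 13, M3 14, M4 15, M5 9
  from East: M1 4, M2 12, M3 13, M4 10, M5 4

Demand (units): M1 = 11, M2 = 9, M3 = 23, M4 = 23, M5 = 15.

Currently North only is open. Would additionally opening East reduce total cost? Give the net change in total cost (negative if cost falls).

Current service cost with {North}: 676.
Adding East: each work cell re-picks its cheapest; new service cost 547, saving 129.
Extra fixed cost: 13. Net change = 13 − 129 = -116.
(Totals: 730 → 614.)

Yes — net change −116 (cost falls by 116).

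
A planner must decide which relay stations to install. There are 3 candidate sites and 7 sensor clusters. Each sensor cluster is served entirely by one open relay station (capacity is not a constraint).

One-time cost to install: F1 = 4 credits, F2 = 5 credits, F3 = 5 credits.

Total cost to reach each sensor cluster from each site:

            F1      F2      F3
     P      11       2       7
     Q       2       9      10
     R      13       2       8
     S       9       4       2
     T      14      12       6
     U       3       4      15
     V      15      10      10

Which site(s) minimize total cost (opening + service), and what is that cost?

For any fixed open set, each sensor cluster goes to its cheapest open site; total = fixed + service.
{F1, F2, F3}: P→F2 2, Q→F1 2, R→F2 2, S→F3 2, T→F3 6, U→F1 3, V→F2 10. Service 27; fixed 14; total 41.
{F1, F2}: P→F2 2, Q→F1 2, R→F2 2, S→F2 4, T→F2 12, U→F1 3, V→F2 10. Service 35; fixed 9; total 44.
{F2, F3}: service 35 + fixed 10 = 45
{F1}: service 67 + fixed 4 = 71
(All 7 nonempty subsets were checked; F1, F2 and F3 is lowest.)

Open F1, F2 and F3; minimum total cost 41.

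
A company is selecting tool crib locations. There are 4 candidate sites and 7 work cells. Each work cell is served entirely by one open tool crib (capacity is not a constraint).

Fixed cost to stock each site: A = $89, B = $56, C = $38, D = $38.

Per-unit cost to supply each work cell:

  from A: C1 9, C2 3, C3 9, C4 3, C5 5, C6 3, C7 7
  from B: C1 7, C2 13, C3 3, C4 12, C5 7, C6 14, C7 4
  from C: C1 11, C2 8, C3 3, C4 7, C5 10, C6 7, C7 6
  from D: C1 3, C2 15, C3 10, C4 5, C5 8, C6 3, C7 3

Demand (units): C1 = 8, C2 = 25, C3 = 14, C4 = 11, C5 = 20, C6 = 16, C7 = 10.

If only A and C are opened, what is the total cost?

Total cost: 557

Each work cell is assigned to its cheapest site among the open ones.
{A, C}: C1→A 9·8=72, C2→A 3·25=75, C3→C 3·14=42, C4→A 3·11=33, C5→A 5·20=100, C6→A 3·16=48, C7→C 6·10=60. Service 430; fixed 127; total 557.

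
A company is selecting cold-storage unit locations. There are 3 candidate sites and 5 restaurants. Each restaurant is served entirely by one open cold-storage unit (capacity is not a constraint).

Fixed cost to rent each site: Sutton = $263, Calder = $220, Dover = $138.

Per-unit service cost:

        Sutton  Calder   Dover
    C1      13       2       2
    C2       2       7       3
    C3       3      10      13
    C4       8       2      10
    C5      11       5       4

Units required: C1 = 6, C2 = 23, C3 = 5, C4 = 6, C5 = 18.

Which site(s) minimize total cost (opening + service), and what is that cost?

For any fixed open set, each restaurant goes to its cheapest open site; total = fixed + service.
{Dover}: C1→Dover 2·6=12, C2→Dover 3·23=69, C3→Dover 13·5=65, C4→Dover 10·6=60, C5→Dover 4·18=72. Service 278; fixed 138; total 416.
{Calder}: service 325 + fixed 220 = 545
{Calder, Dover}: service 215 + fixed 358 = 573
{Sutton, Calder, Dover}: service 157 + fixed 621 = 778
(All 7 nonempty subsets were checked; Dover only is lowest.)

Open Dover only; minimum total cost 416.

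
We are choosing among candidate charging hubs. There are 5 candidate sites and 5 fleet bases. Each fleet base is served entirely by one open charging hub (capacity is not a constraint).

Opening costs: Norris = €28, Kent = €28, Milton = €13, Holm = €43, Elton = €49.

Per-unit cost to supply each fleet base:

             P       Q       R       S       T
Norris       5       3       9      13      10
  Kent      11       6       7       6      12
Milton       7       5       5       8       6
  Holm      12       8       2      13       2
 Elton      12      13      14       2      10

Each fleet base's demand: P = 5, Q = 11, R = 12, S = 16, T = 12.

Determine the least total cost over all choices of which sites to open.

Minimum total cost: 258

For any fixed open set, each fleet base goes to its cheapest open site; total = fixed + service.
{Norris, Holm, Elton}: P→Norris 5·5=25, Q→Norris 3·11=33, R→Holm 2·12=24, S→Elton 2·16=32, T→Holm 2·12=24. Service 138; fixed 120; total 258.
{Norris, Milton, Holm, Elton}: P→Norris 5·5=25, Q→Norris 3·11=33, R→Holm 2·12=24, S→Elton 2·16=32, T→Holm 2·12=24. Service 138; fixed 133; total 271.
{Milton, Holm, Elton}: service 170 + fixed 105 = 275
{Norris, Kent, Milton, Holm, Elton}: service 138 + fixed 161 = 299
No other subset beats 258.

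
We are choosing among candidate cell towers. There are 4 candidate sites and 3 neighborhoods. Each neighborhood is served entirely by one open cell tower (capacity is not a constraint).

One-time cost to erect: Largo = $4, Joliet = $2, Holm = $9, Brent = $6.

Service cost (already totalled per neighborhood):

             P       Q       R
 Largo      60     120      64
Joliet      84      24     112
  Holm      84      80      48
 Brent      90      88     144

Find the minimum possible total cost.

Minimum total cost: 147

For any fixed open set, each neighborhood goes to its cheapest open site; total = fixed + service.
{Largo, Joliet, Holm}: P→Largo 60, Q→Joliet 24, R→Holm 48. Service 132; fixed 15; total 147.
{Largo, Joliet, Holm, Brent}: service 132 + fixed 21 = 153
{Largo, Joliet}: service 148 + fixed 6 = 154
{Joliet}: P→Joliet 84, Q→Joliet 24, R→Joliet 112. Service 220; fixed 2; total 222.
No other subset beats 147.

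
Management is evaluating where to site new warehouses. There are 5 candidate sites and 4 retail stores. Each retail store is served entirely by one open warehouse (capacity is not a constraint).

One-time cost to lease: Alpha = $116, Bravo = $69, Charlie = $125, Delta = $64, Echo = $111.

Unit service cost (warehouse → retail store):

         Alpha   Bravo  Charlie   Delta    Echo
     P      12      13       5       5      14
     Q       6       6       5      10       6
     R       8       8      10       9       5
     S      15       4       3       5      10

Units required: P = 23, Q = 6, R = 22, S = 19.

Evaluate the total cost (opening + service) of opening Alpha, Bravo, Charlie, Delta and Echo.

Total cost: 797

Each retail store is assigned to its cheapest site among the open ones.
{Alpha, Bravo, Charlie, Delta, Echo}: P→Charlie 5·23=115, Q→Charlie 5·6=30, R→Echo 5·22=110, S→Charlie 3·19=57. Service 312; fixed 485; total 797.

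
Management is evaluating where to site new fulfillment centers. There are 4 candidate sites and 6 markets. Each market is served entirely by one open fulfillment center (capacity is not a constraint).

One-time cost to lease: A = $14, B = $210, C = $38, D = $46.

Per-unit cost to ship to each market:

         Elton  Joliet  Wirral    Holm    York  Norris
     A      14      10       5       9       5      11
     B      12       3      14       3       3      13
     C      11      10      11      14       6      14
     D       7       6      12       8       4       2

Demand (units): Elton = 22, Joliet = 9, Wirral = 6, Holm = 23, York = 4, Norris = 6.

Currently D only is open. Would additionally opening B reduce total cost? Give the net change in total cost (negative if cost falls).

Current service cost with {D}: 492.
Adding B: each market re-picks its cheapest; new service cost 346, saving 146.
Extra fixed cost: 210. Net change = 210 − 146 = 64.
(Totals: 538 → 602.)

No — net change +64 (cost rises by 64).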